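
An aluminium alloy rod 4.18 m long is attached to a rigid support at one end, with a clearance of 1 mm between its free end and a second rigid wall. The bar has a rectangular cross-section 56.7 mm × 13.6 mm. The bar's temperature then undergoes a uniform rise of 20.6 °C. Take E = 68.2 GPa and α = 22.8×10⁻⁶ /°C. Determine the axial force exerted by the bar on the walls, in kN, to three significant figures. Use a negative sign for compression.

Free thermal expansion αLΔT = 22.8e-6 · 4180 · 20.6 = 1.963 mm.
The walls engage after the gap closes; constrained expansion = 1.963 − 1 = 0.9633 mm.
The walls impose strain ε = −(0.9633)/4180 = -2.3045e-04; σ = Eε = 68200 · -2.3045e-04 = -15.72 MPa.
Wall reaction R = σ·A = -15.72·771.1 = -12120 N = -12.12 kN.

-12.1 kN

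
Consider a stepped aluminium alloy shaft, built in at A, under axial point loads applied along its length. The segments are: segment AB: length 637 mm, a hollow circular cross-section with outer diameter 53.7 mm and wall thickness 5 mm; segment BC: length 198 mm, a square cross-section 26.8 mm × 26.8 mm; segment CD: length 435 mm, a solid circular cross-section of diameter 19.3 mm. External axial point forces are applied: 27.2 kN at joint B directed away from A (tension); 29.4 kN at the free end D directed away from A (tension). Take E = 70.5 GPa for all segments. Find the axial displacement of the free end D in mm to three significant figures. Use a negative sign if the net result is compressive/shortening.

1.40 mm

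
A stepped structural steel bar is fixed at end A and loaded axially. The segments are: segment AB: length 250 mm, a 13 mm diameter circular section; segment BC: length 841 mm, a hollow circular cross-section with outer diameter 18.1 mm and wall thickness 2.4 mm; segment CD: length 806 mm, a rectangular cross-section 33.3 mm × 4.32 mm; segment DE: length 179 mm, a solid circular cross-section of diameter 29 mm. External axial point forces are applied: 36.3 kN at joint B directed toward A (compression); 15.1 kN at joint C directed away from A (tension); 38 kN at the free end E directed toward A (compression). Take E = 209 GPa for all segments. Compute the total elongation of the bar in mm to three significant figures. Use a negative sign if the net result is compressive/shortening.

Internal axial forces (sectioning from the free end, tension +): N_DE = -38 kN, N_CD = -38 kN, N_BC = -22.9 kN, N_AB = -59.2 kN.
A_AB = 132.7 mm².
A_BC = 118.4 mm².
A_CD = 143.9 mm².
A_DE = 660.5 mm².
δ_AB = -59200·250/(132.7·209000) = -0.5335 mm
δ_BC = -22900·841/(118.4·209000) = -0.7784 mm
δ_CD = -38000·806/(143.9·209000) = -1.019 mm
δ_DE = -38000·179/(660.5·209000) = -0.04927 mm
δ = Σδ_i = -2.38 mm.

-2.38 mm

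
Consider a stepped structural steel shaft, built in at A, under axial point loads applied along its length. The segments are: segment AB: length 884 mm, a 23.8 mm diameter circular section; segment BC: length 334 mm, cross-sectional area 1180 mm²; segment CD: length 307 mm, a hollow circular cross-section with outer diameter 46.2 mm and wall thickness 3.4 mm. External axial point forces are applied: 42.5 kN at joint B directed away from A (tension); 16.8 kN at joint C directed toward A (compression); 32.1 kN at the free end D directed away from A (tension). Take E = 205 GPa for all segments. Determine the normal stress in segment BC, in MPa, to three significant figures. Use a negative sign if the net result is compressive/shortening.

Internal axial forces (sectioning from the free end, tension +): N_CD = 32.1 kN, N_BC = 15.3 kN, N_AB = 57.8 kN.
σ_BC = N_BC/A_BC = 15300/1180 = 12.97 MPa.

13.0 MPa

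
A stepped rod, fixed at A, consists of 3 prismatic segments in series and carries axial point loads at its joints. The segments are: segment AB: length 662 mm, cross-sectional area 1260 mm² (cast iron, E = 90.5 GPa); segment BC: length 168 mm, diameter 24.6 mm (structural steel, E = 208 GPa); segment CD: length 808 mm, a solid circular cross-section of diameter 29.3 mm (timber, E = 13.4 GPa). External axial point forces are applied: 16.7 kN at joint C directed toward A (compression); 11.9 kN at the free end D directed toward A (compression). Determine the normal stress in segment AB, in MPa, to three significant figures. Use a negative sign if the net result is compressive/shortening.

-22.7 MPa

Internal axial forces (sectioning from the free end, tension +): N_CD = -11.9 kN, N_BC = -28.6 kN, N_AB = -28.6 kN.
σ_AB = N_AB/A_AB = -28600/1260 = -22.7 MPa.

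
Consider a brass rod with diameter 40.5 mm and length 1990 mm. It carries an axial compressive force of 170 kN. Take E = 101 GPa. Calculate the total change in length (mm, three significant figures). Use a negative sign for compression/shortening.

-2.60 mm

A = 1288 mm².
δ_mech = NL/(AE) = -170000·1990/(1288·101000) = -2.6 mm.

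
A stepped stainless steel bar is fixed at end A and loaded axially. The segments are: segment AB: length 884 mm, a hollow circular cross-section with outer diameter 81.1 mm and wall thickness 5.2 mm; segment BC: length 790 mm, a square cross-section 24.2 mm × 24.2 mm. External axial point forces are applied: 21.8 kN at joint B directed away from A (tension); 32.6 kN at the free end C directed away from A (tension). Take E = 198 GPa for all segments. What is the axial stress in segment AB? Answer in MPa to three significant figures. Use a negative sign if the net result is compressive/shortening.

43.9 MPa

Internal axial forces (sectioning from the free end, tension +): N_BC = 32.6 kN, N_AB = 54.4 kN.
A_AB = 1240 mm².
σ_AB = N_AB/A_AB = 54400/1240 = 43.87 MPa.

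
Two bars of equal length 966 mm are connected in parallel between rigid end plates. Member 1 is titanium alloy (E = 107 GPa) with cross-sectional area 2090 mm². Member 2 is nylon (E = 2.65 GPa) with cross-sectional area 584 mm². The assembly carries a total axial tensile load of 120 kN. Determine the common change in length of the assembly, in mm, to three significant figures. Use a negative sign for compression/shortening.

0.515 mm

Equal strain + equilibrium ⇒ each member carries load in proportion to AE: A₁E₁ = 223600000 N, A₂E₂ = 1548000 N, ΣAE = 225200000 N.
δ = PL/ΣAE = 120000·966/225200000 = 0.5148 mm.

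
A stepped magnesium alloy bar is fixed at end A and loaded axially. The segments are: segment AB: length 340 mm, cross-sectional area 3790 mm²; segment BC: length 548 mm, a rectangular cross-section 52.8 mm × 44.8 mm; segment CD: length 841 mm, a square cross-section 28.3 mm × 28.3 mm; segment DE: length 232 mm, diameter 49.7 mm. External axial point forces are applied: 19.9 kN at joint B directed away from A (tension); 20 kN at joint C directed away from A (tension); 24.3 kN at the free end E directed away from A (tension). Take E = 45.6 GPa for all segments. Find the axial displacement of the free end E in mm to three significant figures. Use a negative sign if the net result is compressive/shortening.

0.975 mm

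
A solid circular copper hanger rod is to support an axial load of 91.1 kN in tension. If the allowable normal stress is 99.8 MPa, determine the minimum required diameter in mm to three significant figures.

34.1 mm

Required area A ≥ P/σ_allow = 91100/99.8 = 912.8 mm².
For a solid circular section, d ≥ √(4A/π) = 34.09 mm.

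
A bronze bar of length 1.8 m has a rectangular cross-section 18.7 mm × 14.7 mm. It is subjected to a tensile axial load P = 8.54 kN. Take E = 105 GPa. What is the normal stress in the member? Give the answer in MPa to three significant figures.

A = 274.9 mm².
σ = N/A = 8540/274.9 = 31.07 MPa.

31.1 MPa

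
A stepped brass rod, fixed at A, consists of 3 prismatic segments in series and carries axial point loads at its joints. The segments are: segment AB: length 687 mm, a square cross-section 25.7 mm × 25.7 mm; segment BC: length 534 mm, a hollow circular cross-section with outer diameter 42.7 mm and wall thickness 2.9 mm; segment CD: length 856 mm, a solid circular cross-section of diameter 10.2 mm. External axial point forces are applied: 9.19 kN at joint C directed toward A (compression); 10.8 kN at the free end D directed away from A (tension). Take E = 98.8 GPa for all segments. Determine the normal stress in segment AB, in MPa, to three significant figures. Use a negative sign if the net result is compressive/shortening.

Internal axial forces (sectioning from the free end, tension +): N_CD = 10.8 kN, N_BC = 1.61 kN, N_AB = 1.61 kN.
A_AB = 660.5 mm².
σ_AB = N_AB/A_AB = 1610/660.5 = 2.438 MPa.

2.44 MPa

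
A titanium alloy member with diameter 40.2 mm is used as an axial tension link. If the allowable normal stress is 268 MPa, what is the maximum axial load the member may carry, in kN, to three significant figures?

A = 1269 mm².
P_max = σ_allow · A = 268 · 1269 = 340200 N = 340.2 kN.

340 kN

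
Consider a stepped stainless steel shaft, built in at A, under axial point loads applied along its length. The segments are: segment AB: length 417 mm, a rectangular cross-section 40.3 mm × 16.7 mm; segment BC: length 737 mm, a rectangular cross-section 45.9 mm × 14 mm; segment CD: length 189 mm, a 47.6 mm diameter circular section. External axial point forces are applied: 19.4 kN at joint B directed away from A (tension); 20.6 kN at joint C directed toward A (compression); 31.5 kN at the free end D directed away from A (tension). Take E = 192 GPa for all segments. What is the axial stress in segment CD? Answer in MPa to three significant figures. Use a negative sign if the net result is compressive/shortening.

17.7 MPa

Internal axial forces (sectioning from the free end, tension +): N_CD = 31.5 kN, N_BC = 10.9 kN, N_AB = 30.3 kN.
A_CD = 1780 mm².
σ_CD = N_CD/A_CD = 31500/1780 = 17.7 MPa.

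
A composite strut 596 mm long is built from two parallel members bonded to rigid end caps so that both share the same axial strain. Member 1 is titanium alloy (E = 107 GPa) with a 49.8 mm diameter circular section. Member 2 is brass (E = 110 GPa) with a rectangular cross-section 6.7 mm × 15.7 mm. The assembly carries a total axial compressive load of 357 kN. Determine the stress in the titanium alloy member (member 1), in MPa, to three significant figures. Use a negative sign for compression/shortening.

-174 MPa

A_1 = 1948 mm².
A_2 = 105.2 mm².
Equal strain + equilibrium ⇒ each member carries load in proportion to AE: A₁E₁ = 208400000 N, A₂E₂ = 11570000 N, ΣAE = 220000000 N.
σ₁ = P·E₁/ΣAE = -357000·107000/220000000 = -173.6 MPa.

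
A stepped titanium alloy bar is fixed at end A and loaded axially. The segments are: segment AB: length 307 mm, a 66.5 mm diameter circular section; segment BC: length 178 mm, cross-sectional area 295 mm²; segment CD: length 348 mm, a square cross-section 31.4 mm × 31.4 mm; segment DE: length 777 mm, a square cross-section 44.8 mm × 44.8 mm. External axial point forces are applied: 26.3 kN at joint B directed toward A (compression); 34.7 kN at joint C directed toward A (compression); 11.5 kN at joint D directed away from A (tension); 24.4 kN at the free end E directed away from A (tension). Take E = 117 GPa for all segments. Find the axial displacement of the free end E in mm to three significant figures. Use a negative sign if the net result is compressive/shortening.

0.176 mm

Internal axial forces (sectioning from the free end, tension +): N_DE = 24.4 kN, N_CD = 35.9 kN, N_BC = 1.2 kN, N_AB = -25.1 kN.
A_AB = 3473 mm².
A_CD = 986 mm².
A_DE = 2007 mm².
δ_AB = -25100·307/(3473·117000) = -0.01896 mm
δ_BC = 1200·178/(295·117000) = 0.006189 mm
δ_CD = 35900·348/(986·117000) = 0.1083 mm
δ_DE = 24400·777/(2007·117000) = 0.08074 mm
δ = Σδ_i = 0.1763 mm.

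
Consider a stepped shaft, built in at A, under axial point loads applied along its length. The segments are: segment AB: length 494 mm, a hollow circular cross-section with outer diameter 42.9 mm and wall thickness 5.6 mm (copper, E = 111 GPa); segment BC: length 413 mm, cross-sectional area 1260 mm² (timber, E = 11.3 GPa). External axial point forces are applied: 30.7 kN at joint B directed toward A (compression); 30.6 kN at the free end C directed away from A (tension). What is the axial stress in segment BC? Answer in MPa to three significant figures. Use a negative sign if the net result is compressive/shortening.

Internal axial forces (sectioning from the free end, tension +): N_BC = 30.6 kN, N_AB = -0.1 kN.
σ_BC = N_BC/A_BC = 30600/1260 = 24.29 MPa.

24.3 MPa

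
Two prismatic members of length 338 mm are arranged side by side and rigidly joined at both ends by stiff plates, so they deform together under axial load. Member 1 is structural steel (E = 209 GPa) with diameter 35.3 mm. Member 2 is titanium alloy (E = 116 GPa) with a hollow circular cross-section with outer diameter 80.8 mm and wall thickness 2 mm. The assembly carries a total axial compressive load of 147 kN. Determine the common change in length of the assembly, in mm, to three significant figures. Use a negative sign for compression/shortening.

A_1 = 978.7 mm².
A_2 = 495.1 mm².
Equal strain + equilibrium ⇒ each member carries load in proportion to AE: A₁E₁ = 204500000 N, A₂E₂ = 57430000 N, ΣAE = 262000000 N.
δ = PL/ΣAE = -147000·338/262000000 = -0.1897 mm.

-0.190 mm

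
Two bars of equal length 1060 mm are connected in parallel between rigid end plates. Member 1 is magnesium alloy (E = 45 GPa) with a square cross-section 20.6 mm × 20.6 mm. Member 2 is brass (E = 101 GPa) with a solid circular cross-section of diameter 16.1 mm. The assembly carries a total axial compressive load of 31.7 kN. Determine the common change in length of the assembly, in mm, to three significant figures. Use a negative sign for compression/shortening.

A_1 = 424.4 mm².
A_2 = 203.6 mm².
Equal strain + equilibrium ⇒ each member carries load in proportion to AE: A₁E₁ = 19100000 N, A₂E₂ = 20560000 N, ΣAE = 39660000 N.
δ = PL/ΣAE = -31700·1060/39660000 = -0.8473 mm.

-0.847 mm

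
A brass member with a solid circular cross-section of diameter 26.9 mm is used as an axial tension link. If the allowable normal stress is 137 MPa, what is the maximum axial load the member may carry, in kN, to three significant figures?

A = 568.3 mm².
P_max = σ_allow · A = 137 · 568.3 = 77860 N = 77.86 kN.

77.9 kN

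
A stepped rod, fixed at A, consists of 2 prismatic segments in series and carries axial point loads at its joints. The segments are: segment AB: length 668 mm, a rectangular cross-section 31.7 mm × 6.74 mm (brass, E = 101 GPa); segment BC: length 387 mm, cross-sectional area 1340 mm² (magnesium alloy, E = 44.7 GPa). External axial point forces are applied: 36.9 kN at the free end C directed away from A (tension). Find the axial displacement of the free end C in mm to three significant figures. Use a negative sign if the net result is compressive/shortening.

1.38 mm

Internal axial forces (sectioning from the free end, tension +): N_BC = 36.9 kN, N_AB = 36.9 kN.
A_AB = 213.7 mm².
δ_AB = 36900·668/(213.7·101000) = 1.142 mm
δ_BC = 36900·387/(1340·44700) = 0.2384 mm
δ = Σδ_i = 1.381 mm.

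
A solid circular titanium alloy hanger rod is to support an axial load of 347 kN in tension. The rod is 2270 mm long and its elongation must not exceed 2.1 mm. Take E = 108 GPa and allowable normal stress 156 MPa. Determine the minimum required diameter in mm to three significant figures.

Required area A ≥ P/σ_allow = 347000/156 = 2224 mm².
For a solid circular section, d ≥ √(4A/π) = 53.22 mm.
Elongation limit: A ≥ PL/(Eδ_allow) = 347000·2270/(108000·2.1) = 3473 mm² ⇒ d ≥ 66.5 mm.
The elongation limit governs.

66.5 mm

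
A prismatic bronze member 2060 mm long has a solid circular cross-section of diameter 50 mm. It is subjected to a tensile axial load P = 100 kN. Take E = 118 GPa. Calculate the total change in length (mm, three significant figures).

A = 1963 mm².
δ_mech = NL/(AE) = 100000·2060/(1963·118000) = 0.8891 mm.

0.889 mm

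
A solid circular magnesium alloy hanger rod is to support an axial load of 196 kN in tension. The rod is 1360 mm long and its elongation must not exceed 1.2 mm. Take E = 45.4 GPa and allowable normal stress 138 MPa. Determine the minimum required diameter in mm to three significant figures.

Required area A ≥ P/σ_allow = 196000/138 = 1420 mm².
For a solid circular section, d ≥ √(4A/π) = 42.52 mm.
Elongation limit: A ≥ PL/(Eδ_allow) = 196000·1360/(45400·1.2) = 4893 mm² ⇒ d ≥ 78.93 mm.
The elongation limit governs.

78.9 mm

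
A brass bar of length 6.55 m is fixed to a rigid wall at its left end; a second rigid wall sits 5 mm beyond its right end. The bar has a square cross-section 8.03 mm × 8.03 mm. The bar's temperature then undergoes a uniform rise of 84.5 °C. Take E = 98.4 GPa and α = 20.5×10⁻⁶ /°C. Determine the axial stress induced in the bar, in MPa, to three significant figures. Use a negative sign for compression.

-95.3 MPa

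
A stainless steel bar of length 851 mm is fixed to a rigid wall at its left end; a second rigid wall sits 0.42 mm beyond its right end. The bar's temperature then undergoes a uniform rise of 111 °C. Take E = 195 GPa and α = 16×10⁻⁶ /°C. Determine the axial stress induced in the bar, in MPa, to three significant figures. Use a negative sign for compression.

-250 MPa

Free thermal expansion αLΔT = 16e-6 · 851 · 111 = 1.511 mm.
The walls engage after the gap closes; constrained expansion = 1.511 − 0.42 = 1.091 mm.
The walls impose strain ε = −(1.091)/851 = -1.2825e-03; σ = Eε = 195000 · -1.2825e-03 = -250.1 MPa.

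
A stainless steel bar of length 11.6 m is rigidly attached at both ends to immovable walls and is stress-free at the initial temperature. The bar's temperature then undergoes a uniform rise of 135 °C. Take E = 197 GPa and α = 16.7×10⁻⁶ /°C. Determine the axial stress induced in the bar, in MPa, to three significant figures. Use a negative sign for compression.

Free thermal expansion αLΔT = 16.7e-6 · 11600 · 135 = 26.15 mm.
The walls impose strain ε = −(26.15)/11600 = -2.2545e-03; σ = Eε = 197000 · -2.2545e-03 = -444.1 MPa.

-444 MPa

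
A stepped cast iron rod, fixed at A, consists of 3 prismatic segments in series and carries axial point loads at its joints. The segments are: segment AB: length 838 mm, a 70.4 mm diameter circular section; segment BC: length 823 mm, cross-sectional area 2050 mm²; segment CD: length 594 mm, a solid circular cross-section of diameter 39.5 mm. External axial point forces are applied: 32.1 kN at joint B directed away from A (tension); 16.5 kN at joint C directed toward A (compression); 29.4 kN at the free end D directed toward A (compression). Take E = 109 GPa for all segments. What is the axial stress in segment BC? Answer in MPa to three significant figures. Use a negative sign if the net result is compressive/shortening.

-22.4 MPa

Internal axial forces (sectioning from the free end, tension +): N_CD = -29.4 kN, N_BC = -45.9 kN, N_AB = -13.8 kN.
σ_BC = N_BC/A_BC = -45900/2050 = -22.39 MPa.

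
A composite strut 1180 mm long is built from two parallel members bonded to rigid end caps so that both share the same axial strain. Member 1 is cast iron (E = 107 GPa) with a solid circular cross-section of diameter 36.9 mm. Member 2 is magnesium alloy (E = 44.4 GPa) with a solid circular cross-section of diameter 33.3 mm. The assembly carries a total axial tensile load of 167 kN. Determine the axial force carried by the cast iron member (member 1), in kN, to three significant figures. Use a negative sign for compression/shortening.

A_1 = 1069 mm².
A_2 = 870.9 mm².
Equal strain + equilibrium ⇒ each member carries load in proportion to AE: A₁E₁ = 114400000 N, A₂E₂ = 38670000 N, ΣAE = 153100000 N.
F₁ = P·A₁E₁/ΣAE = 167000·114400000/153100000 = 124800 N.

125 kN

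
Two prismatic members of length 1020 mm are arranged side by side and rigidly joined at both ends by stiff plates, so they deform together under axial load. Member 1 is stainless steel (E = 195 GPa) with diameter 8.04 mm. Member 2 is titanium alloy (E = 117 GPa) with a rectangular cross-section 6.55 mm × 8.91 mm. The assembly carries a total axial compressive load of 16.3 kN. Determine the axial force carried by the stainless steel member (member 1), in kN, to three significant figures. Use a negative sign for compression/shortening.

-9.65 kN

A_1 = 50.77 mm².
A_2 = 58.36 mm².
Equal strain + equilibrium ⇒ each member carries load in proportion to AE: A₁E₁ = 9900000 N, A₂E₂ = 6828000 N, ΣAE = 16730000 N.
F₁ = P·A₁E₁/ΣAE = -16300·9900000/16730000 = -9647 N.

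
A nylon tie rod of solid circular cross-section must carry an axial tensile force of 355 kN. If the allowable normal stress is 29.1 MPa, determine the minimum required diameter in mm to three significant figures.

125 mm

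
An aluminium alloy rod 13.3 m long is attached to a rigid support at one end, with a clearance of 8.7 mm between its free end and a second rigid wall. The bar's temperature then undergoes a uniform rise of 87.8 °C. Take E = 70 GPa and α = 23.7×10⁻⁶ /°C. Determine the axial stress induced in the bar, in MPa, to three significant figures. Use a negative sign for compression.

Free thermal expansion αLΔT = 23.7e-6 · 13300 · 87.8 = 27.68 mm.
The walls engage after the gap closes; constrained expansion = 27.68 − 8.7 = 18.98 mm.
The walls impose strain ε = −(18.98)/13300 = -1.4267e-03; σ = Eε = 70000 · -1.4267e-03 = -99.87 MPa.

-99.9 MPa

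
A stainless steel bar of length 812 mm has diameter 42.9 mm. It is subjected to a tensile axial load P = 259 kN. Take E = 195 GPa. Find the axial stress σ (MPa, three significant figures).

179 MPa

A = 1445 mm².
σ = N/A = 259000/1445 = 179.2 MPa.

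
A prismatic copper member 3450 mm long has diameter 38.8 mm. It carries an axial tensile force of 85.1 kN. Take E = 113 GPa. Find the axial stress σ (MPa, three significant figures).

72.0 MPa

A = 1182 mm².
σ = N/A = 85100/1182 = 71.97 MPa.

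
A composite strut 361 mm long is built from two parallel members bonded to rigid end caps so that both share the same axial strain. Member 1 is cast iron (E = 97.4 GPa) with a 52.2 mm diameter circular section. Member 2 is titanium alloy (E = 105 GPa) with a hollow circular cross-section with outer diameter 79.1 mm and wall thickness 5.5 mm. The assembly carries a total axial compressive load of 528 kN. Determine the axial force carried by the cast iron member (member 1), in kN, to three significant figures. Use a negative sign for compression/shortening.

A_1 = 2140 mm².
A_2 = 1272 mm².
Equal strain + equilibrium ⇒ each member carries load in proportion to AE: A₁E₁ = 208400000 N, A₂E₂ = 133500000 N, ΣAE = 342000000 N.
F₁ = P·A₁E₁/ΣAE = -528000·208400000/342000000 = -321800 N.

-322 kN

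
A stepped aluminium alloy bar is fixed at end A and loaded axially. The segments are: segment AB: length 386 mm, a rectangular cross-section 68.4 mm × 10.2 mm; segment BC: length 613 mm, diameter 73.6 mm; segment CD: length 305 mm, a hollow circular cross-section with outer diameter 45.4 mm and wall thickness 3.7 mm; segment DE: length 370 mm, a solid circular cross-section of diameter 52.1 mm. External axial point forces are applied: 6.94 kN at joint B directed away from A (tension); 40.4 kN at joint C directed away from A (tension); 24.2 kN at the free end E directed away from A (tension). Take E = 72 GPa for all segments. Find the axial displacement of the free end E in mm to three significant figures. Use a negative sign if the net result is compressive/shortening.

0.949 mm

Internal axial forces (sectioning from the free end, tension +): N_DE = 24.2 kN, N_CD = 24.2 kN, N_BC = 64.6 kN, N_AB = 71.54 kN.
A_AB = 697.7 mm².
A_BC = 4254 mm².
A_CD = 484.7 mm².
A_DE = 2132 mm².
δ_AB = 71540·386/(697.7·72000) = 0.5497 mm
δ_BC = 64600·613/(4254·72000) = 0.1293 mm
δ_CD = 24200·305/(484.7·72000) = 0.2115 mm
δ_DE = 24200·370/(2132·72000) = 0.05833 mm
δ = Σδ_i = 0.9488 mm.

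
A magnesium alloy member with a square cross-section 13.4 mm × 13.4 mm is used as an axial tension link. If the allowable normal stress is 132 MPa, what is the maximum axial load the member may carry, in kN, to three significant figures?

23.7 kN

A = 179.6 mm².
P_max = σ_allow · A = 132 · 179.6 = 23700 N = 23.7 kN.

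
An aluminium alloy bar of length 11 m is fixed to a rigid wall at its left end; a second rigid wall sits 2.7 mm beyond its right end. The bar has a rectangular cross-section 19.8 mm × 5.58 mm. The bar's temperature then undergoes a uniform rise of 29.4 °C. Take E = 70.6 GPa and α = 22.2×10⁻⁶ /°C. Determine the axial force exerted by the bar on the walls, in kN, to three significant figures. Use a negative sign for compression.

-3.18 kN

Free thermal expansion αLΔT = 22.2e-6 · 11000 · 29.4 = 7.179 mm.
The walls engage after the gap closes; constrained expansion = 7.179 − 2.7 = 4.479 mm.
The walls impose strain ε = −(4.479)/11000 = -4.0723e-04; σ = Eε = 70600 · -4.0723e-04 = -28.75 MPa.
Wall reaction R = σ·A = -28.75·110.5 = -3176 N = -3.176 kN.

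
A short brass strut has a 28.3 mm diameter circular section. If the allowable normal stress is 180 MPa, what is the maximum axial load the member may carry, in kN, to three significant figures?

113 kN

A = 629 mm².
P_max = σ_allow · A = 180 · 629 = 113200 N = 113.2 kN.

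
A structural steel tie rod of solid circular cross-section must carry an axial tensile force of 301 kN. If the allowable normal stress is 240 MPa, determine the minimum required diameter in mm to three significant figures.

40.0 mm

Required area A ≥ P/σ_allow = 301000/240 = 1254 mm².
For a solid circular section, d ≥ √(4A/π) = 39.96 mm.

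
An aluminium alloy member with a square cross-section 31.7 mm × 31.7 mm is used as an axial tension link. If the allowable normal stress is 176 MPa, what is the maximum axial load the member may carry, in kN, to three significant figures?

A = 1005 mm².
P_max = σ_allow · A = 176 · 1005 = 176900 N = 176.9 kN.

177 kN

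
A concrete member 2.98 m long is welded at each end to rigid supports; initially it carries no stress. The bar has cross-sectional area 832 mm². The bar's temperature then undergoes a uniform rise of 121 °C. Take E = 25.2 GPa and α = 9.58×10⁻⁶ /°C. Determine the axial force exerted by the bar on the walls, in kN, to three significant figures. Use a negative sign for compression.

Free thermal expansion αLΔT = 9.58e-6 · 2980 · 121 = 3.454 mm.
The walls impose strain ε = −(3.454)/2980 = -1.1592e-03; σ = Eε = 25200 · -1.1592e-03 = -29.21 MPa.
Wall reaction R = σ·A = -29.21·832 = -24300 N = -24.3 kN.

-24.3 kN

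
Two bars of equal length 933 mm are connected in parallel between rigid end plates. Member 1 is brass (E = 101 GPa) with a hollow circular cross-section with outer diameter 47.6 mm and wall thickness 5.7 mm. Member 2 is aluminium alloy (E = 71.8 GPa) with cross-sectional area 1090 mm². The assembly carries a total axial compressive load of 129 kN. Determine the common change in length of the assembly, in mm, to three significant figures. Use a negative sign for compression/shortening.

-0.781 mm

A_1 = 750.3 mm².
Equal strain + equilibrium ⇒ each member carries load in proportion to AE: A₁E₁ = 75780000 N, A₂E₂ = 78260000 N, ΣAE = 154000000 N.
δ = PL/ΣAE = -129000·933/154000000 = -0.7813 mm.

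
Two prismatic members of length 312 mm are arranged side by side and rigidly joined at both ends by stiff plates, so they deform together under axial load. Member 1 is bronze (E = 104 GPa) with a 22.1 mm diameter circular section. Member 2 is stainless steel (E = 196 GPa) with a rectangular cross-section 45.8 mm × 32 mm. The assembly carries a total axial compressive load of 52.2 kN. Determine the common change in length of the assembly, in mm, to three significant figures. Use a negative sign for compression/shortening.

A_1 = 383.6 mm².
A_2 = 1466 mm².
Equal strain + equilibrium ⇒ each member carries load in proportion to AE: A₁E₁ = 39890000 N, A₂E₂ = 287300000 N, ΣAE = 327200000 N.
δ = PL/ΣAE = -52200·312/327200000 = -0.04978 mm.

-0.0498 mm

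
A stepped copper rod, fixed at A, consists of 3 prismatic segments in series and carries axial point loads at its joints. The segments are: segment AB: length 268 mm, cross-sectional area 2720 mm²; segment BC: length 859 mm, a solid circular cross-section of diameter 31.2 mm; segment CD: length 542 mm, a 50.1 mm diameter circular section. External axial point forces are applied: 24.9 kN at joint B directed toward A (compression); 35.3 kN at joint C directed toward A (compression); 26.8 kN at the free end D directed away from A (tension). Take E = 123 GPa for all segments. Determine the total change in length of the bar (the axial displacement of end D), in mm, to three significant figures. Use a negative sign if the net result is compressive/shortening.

-0.0445 mm

Internal axial forces (sectioning from the free end, tension +): N_CD = 26.8 kN, N_BC = -8.5 kN, N_AB = -33.4 kN.
A_BC = 764.5 mm².
A_CD = 1971 mm².
δ_AB = -33400·268/(2720·123000) = -0.02676 mm
δ_BC = -8500·859/(764.5·123000) = -0.07764 mm
δ_CD = 26800·542/(1971·123000) = 0.05991 mm
δ = Σδ_i = -0.04449 mm.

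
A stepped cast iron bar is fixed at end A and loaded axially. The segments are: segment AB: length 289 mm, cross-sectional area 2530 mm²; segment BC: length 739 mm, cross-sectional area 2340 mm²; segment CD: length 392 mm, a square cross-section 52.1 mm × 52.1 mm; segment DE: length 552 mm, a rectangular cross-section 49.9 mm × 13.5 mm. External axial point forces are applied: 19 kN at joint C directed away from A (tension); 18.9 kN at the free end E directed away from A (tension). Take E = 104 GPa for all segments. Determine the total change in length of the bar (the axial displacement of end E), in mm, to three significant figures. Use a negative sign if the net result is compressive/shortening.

Internal axial forces (sectioning from the free end, tension +): N_DE = 18.9 kN, N_CD = 18.9 kN, N_BC = 37.9 kN, N_AB = 37.9 kN.
A_CD = 2714 mm².
A_DE = 673.6 mm².
δ_AB = 37900·289/(2530·104000) = 0.04163 mm
δ_BC = 37900·739/(2340·104000) = 0.1151 mm
δ_CD = 18900·392/(2714·104000) = 0.02624 mm
δ_DE = 18900·552/(673.6·104000) = 0.1489 mm
δ = Σδ_i = 0.3319 mm.

0.332 mm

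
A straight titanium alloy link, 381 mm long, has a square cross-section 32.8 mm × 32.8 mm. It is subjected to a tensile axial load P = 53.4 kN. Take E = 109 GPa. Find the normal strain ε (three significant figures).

4.55e-04

A = 1076 mm².
σ = N/A = 49.64 MPa; ε = σ/E = 49.64/109000 = 4.554e-04.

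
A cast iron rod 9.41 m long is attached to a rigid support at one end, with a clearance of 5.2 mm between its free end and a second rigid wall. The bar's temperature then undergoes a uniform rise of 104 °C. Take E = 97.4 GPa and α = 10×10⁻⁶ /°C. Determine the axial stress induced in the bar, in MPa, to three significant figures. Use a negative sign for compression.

-47.5 MPa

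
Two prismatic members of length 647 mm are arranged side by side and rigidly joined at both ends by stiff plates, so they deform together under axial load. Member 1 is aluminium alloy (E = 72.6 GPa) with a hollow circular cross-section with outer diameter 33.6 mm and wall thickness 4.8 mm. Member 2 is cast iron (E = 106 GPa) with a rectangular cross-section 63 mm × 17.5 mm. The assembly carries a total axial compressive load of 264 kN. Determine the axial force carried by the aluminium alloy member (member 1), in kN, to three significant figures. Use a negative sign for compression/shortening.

A_1 = 434.3 mm².
A_2 = 1102 mm².
Equal strain + equilibrium ⇒ each member carries load in proportion to AE: A₁E₁ = 31530000 N, A₂E₂ = 116900000 N, ΣAE = 148400000 N.
F₁ = P·A₁E₁/ΣAE = -264000·31530000/148400000 = -56090 N.

-56.1 kN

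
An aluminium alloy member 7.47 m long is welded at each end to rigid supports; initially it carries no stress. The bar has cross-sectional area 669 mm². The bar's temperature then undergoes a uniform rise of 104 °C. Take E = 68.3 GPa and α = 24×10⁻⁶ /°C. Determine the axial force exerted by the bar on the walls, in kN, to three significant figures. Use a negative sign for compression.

-114 kN

Free thermal expansion αLΔT = 24e-6 · 7470 · 104 = 18.65 mm.
The walls impose strain ε = −(18.65)/7470 = -2.4960e-03; σ = Eε = 68300 · -2.4960e-03 = -170.5 MPa.
Wall reaction R = σ·A = -170.5·669 = -114000 N = -114 kN.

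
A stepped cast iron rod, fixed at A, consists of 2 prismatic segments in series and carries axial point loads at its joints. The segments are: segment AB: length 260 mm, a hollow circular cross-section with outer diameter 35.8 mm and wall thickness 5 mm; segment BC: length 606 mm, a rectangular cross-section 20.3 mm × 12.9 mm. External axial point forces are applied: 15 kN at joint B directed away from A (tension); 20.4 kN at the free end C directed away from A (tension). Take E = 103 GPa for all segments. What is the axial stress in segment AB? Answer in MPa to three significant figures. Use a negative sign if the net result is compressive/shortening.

73.2 MPa

Internal axial forces (sectioning from the free end, tension +): N_BC = 20.4 kN, N_AB = 35.4 kN.
A_AB = 483.8 mm².
σ_AB = N_AB/A_AB = 35400/483.8 = 73.17 MPa.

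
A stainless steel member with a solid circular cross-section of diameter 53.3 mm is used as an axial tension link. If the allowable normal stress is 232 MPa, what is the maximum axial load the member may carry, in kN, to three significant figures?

A = 2231 mm².
P_max = σ_allow · A = 232 · 2231 = 517600 N = 517.6 kN.

518 kN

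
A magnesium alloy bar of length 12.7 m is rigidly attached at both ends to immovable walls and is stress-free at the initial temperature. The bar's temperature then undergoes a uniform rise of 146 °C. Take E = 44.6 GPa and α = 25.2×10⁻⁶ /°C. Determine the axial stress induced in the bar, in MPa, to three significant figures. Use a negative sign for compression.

-164 MPa

Free thermal expansion αLΔT = 25.2e-6 · 12700 · 146 = 46.73 mm.
The walls impose strain ε = −(46.73)/12700 = -3.6792e-03; σ = Eε = 44600 · -3.6792e-03 = -164.1 MPa.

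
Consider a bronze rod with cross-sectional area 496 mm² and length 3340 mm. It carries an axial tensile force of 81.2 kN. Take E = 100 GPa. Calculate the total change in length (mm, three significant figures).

δ_mech = NL/(AE) = 81200·3340/(496·100000) = 5.468 mm.

5.47 mm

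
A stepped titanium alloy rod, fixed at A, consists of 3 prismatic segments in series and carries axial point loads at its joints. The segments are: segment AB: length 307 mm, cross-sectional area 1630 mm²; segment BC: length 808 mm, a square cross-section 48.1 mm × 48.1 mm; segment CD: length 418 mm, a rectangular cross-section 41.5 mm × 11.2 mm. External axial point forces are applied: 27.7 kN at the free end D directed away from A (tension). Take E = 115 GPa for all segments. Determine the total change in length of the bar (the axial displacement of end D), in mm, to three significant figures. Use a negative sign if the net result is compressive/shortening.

Internal axial forces (sectioning from the free end, tension +): N_CD = 27.7 kN, N_BC = 27.7 kN, N_AB = 27.7 kN.
A_BC = 2314 mm².
A_CD = 464.8 mm².
δ_AB = 27700·307/(1630·115000) = 0.04537 mm
δ_BC = 27700·808/(2314·115000) = 0.08412 mm
δ_CD = 27700·418/(464.8·115000) = 0.2166 mm
δ = Σδ_i = 0.3461 mm.

0.346 mm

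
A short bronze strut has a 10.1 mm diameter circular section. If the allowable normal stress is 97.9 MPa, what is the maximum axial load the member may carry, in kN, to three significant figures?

7.84 kN

A = 80.12 mm².
P_max = σ_allow · A = 97.9 · 80.12 = 7844 N = 7.844 kN.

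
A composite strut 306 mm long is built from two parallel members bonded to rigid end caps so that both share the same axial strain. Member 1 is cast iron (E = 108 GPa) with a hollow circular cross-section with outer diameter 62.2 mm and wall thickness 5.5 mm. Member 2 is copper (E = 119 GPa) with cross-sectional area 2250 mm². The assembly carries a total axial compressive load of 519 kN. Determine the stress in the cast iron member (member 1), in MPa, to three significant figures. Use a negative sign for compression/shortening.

-150 MPa

A_1 = 979.7 mm².
Equal strain + equilibrium ⇒ each member carries load in proportion to AE: A₁E₁ = 105800000 N, A₂E₂ = 267800000 N, ΣAE = 373600000 N.
σ₁ = P·E₁/ΣAE = -519000·108000/373600000 = -150 MPa.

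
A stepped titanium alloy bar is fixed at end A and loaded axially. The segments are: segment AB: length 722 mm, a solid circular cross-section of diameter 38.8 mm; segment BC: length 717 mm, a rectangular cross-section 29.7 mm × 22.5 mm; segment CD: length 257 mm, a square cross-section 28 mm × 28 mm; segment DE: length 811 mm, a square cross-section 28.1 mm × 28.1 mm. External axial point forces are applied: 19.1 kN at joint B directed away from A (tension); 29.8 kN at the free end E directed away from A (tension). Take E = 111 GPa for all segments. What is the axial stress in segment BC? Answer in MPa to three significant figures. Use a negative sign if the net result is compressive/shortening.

44.6 MPa

Internal axial forces (sectioning from the free end, tension +): N_DE = 29.8 kN, N_CD = 29.8 kN, N_BC = 29.8 kN, N_AB = 48.9 kN.
A_BC = 668.2 mm².
σ_BC = N_BC/A_BC = 29800/668.2 = 44.59 MPa.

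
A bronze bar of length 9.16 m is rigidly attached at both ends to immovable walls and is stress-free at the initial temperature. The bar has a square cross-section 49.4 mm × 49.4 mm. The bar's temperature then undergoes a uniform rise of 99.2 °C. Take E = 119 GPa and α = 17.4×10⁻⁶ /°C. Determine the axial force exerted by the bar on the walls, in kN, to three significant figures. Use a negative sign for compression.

Free thermal expansion αLΔT = 17.4e-6 · 9160 · 99.2 = 15.81 mm.
The walls impose strain ε = −(15.81)/9160 = -1.7261e-03; σ = Eε = 119000 · -1.7261e-03 = -205.4 MPa.
Wall reaction R = σ·A = -205.4·2440 = -501300 N = -501.3 kN.

-501 kN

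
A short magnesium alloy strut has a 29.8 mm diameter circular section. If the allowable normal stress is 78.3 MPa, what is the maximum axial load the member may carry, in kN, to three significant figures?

A = 697.5 mm².
P_max = σ_allow · A = 78.3 · 697.5 = 54610 N = 54.61 kN.

54.6 kN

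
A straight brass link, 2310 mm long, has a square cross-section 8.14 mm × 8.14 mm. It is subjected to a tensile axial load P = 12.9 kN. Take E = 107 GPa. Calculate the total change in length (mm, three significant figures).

4.20 mm

A = 66.26 mm².
δ_mech = NL/(AE) = 12900·2310/(66.26·107000) = 4.203 mm.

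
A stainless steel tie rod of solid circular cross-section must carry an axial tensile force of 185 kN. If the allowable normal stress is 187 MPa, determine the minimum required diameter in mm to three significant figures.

35.5 mm

Required area A ≥ P/σ_allow = 185000/187 = 989.3 mm².
For a solid circular section, d ≥ √(4A/π) = 35.49 mm.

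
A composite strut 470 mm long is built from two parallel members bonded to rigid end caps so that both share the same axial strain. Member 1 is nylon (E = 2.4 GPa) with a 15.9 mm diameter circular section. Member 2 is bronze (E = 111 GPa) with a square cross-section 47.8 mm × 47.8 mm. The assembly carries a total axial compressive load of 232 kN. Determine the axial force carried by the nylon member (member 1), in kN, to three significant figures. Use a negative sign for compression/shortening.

-0.435 kN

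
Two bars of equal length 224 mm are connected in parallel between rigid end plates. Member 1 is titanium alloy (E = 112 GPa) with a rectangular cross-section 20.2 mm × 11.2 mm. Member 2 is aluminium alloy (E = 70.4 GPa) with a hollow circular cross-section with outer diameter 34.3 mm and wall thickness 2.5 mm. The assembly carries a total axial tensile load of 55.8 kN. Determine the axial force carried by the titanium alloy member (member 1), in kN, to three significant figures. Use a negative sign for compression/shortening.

A_1 = 226.2 mm².
A_2 = 249.8 mm².
Equal strain + equilibrium ⇒ each member carries load in proportion to AE: A₁E₁ = 25340000 N, A₂E₂ = 17580000 N, ΣAE = 42920000 N.
F₁ = P·A₁E₁/ΣAE = 55800·25340000/42920000 = 32940 N.

32.9 kN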